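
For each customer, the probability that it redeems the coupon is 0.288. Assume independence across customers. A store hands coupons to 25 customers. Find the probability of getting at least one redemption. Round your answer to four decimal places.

0.9998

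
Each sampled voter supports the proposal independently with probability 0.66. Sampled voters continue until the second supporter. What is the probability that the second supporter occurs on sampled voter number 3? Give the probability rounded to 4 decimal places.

Y = trial on which the second success occurs; negative binomial, r=2, p=0.66.
P(Y=3) = C(2,1) · p^2 · (1−p)^1
= 2 · 0.4356 · 0.34 = 0.296208

0.2962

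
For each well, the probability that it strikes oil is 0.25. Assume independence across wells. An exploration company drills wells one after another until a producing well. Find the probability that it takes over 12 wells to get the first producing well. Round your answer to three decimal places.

Y = number of wells to the first success; geometric, p = 0.25.
P(Y > 12) = P(first 12 all fail) = (1−p)^12 = 0.03168

0.032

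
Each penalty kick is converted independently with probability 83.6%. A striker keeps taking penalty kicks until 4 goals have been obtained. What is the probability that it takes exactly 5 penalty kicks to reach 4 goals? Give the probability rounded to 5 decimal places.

0.32043

Y = trial on which the fourth success occurs; negative binomial, r=4, p=0.836.
P(Y=5) = C(4,3) · p^4 · (1−p)^1
= 4 · 0.48846 · 0.164 = 0.3204269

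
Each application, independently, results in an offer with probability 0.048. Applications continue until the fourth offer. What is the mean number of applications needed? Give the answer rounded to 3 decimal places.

83.333

Y = total applications until the fourth success; negative binomial with r=4, p=0.048.
E[Y] = r / p = 4 / 0.048 = 83.33333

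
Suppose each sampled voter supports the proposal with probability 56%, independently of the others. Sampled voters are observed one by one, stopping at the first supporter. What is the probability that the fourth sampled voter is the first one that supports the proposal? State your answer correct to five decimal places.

0.04770

Geometric (trials to first success), p = 0.56.
P(Y = 4) = (1−p)^3 · p = 0.085184 · 0.56 = 0.0477030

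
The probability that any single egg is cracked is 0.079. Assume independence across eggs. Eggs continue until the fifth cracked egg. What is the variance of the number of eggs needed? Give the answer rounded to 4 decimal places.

737.8625

Y = total eggs until the fifth success; negative binomial with r=5, p=0.079.
Var(Y) = r(1−p)/p² = 5·0.921 / 0.079² = 737.862522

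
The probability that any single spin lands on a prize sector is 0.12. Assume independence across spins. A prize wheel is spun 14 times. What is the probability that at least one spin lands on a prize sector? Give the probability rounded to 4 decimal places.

0.8330

P(at least one) = 1 − P(none) = 1 − (1 − 0.12)^14
= 1 − 0.167016 = 0.832984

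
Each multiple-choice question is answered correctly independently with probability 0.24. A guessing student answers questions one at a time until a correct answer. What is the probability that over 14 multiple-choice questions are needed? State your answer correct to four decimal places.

0.0214

Y = number of multiple-choice questions to the first success; geometric, p = 0.24.
P(Y > 14) = P(first 14 all fail) = (1−p)^14 = 0.021448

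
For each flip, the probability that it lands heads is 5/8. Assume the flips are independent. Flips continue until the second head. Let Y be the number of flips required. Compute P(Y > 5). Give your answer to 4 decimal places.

0.0692

Needing more than 5 flips ⇔ fewer than 2 successes in the first 5. With X ~ Binomial(5, 0.625), P(Y > 5) = P(X ≤ 1).
  k=0: C(5,0)·0.625^0·0.375^5 = 0.007416
  k=1: C(5,1)·0.625^1·0.375^4 = 0.061798
P(X ≤ 1) = 0.069214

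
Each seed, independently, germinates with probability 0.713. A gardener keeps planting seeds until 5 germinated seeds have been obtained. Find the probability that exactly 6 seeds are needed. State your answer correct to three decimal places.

Y = trial on which the fifth success occurs; negative binomial, r=5, p=0.713.
P(Y=6) = C(5,4) · p^5 · (1−p)^1
= 5 · 0.18427 · 0.287 = 0.26442

0.264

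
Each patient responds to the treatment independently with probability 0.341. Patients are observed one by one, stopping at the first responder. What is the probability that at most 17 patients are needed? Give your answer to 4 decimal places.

Y = number of patients to the first success; geometric, p = 0.341.
P(Y ≤ 17) = 1 − (1−p)^17 = 1 − 0.000834 = 0.999166

0.9992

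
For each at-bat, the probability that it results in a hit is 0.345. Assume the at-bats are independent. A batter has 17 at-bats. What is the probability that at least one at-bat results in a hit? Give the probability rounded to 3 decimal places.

P(at least one) = 1 − P(none) = 1 − (1 − 0.345)^17
= 1 − 0.00075 = 0.99925

0.999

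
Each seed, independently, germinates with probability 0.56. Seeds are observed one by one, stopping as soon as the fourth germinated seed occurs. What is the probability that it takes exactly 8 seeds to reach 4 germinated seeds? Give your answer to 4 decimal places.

Y = trial on which the fourth success occurs; negative binomial, r=4, p=0.56.
P(Y=8) = C(7,3) · p^4 · (1−p)^4
= 35 · 0.098345 · 0.037481 = 0.129012

0.1290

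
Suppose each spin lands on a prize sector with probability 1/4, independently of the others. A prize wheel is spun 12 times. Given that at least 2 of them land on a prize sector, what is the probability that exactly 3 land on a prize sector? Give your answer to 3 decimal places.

0.307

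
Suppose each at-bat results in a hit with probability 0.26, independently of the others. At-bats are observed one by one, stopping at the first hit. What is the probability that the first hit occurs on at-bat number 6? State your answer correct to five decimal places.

0.05769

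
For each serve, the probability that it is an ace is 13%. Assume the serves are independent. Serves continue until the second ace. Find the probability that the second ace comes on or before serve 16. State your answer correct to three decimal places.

Finishing within 16 serves ⇔ at least 2 successes in the first 16. With X ~ Binomial(16, 0.13), P(Y ≤ 16) = 1 − P(X ≤ 1).
  k=0: C(16,0)·0.13^0·0.87^16 = 0.10772
  k=1: C(16,1)·0.13^1·0.87^15 = 0.25754
1 − 0.36527 = 0.63473

0.635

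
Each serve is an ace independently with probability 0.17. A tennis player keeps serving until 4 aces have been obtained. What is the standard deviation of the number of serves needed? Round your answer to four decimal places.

10.7182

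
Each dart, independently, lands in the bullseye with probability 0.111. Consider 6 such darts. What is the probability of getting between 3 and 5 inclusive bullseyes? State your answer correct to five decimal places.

0.02111

X ~ Binomial(6, 0.111); P(3 ≤ X ≤ 5) = Σ C(6,k) p^k (1−p)^(6−k) over k:
  k=3: C(6,3)·0.111^3·0.889^3 = 0.0192178
  k=4: C(6,4)·0.111^4·0.889^2 = 0.0017996
  k=5: C(6,5)·0.111^5·0.889^1 = 0.0000899
Total = 0.0211073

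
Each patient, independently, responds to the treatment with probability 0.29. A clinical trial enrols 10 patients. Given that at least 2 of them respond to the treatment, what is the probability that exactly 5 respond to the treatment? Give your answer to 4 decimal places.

X ~ Binomial(10, 0.29). Want P(X=5 | X≥2) = P(X=5) / P(X≥2).
P(X=5) = C(10,5)·0.29^5·0.71^5 = 0.093257
P(X≥2) = 1 − 0.032552 − 0.132961 = 0.834487
Ratio = 0.093257 / 0.834487 = 0.111754

0.1118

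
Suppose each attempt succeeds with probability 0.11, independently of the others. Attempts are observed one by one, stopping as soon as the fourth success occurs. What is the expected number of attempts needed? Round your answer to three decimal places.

36.364

Y = total attempts until the fourth success; negative binomial with r=4, p=0.11.
E[Y] = r / p = 4 / 0.11 = 36.36364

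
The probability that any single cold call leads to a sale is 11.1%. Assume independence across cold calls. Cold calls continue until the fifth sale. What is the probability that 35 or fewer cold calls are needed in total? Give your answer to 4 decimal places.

Finishing within 35 cold calls ⇔ at least 5 successes in the first 35. With X ~ Binomial(35, 0.111), P(Y ≤ 35) = 1 − P(X ≤ 4).
  k=0: C(35,0)·0.111^0·0.889^35 = 0.016277
  k=1: C(35,1)·0.111^1·0.889^34 = 0.071130
  k=2: C(35,2)·0.111^2·0.889^33 = 0.150981
  k=3: C(35,3)·0.111^3·0.889^32 = 0.207365
  k=4: C(35,4)·0.111^4·0.889^31 = 0.207131
1 − 0.652883 = 0.347117

0.3471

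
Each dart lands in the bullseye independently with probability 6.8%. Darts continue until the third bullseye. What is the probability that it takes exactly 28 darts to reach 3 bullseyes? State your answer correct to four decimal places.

0.0190

Y = trial on which the third success occurs; negative binomial, r=3, p=0.068.
P(Y=28) = C(27,2) · p^3 · (1−p)^25
= 351 · 0.00031443 · 0.17195 = 0.018977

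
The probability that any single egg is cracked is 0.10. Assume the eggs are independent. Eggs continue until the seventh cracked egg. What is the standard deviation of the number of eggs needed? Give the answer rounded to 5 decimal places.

Y = total eggs until the seventh success; negative binomial with r=7, p=0.10.
SD(Y) = √[r(1−p)/p²] = √(630.0000000) = 25.0998008

25.09980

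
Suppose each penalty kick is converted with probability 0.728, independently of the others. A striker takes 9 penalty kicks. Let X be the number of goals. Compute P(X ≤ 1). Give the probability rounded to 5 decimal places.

0.00020

X ~ Binomial(9, 0.728); P(X ≤ 1) = Σ C(9,k) p^k (1−p)^(9−k) over k:
  k=0: C(9,0)·0.728^0·0.272^9 = 0.0000081
  k=1: C(9,1)·0.728^1·0.272^8 = 0.0001963
Total = 0.0002045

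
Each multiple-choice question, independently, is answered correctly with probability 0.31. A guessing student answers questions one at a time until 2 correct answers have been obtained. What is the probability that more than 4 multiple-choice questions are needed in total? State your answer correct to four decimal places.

0.6340

Needing more than 4 multiple-choice questions ⇔ fewer than 2 successes in the first 4. With X ~ Binomial(4, 0.31), P(Y > 4) = P(X ≤ 1).
  k=0: C(4,0)·0.31^0·0.69^4 = 0.226671
  k=1: C(4,1)·0.31^1·0.69^3 = 0.407351
P(X ≤ 1) = 0.634022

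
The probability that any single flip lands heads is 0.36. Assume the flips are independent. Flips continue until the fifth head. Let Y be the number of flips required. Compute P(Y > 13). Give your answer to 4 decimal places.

0.4699

Needing more than 13 flips ⇔ fewer than 5 successes in the first 13. With X ~ Binomial(13, 0.36), P(Y > 13) = P(X ≤ 4).
  k=0: C(13,0)·0.36^0·0.64^13 = 0.003022
  k=1: C(13,1)·0.36^1·0.64^12 = 0.022101
  k=2: C(13,2)·0.36^2·0.64^11 = 0.074590
  k=3: C(13,3)·0.36^3·0.64^10 = 0.153841
  k=4: C(13,4)·0.36^4·0.64^9 = 0.216339
P(X ≤ 4) = 0.469894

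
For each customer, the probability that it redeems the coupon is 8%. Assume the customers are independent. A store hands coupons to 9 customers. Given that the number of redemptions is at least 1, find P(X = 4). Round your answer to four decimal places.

X ~ Binomial(9, 0.08). Want P(X=4 | X≥1) = P(X=4) / P(X≥1).
P(X=4) = C(9,4)·0.08^4·0.92^5 = 0.003401
P(X≥1) = 1 − 0.472161 = 0.527839
Ratio = 0.003401 / 0.527839 = 0.006444

0.0064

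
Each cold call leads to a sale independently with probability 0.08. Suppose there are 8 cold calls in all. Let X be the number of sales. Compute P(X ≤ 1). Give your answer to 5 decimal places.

X ~ Binomial(8, 0.08); P(X ≤ 1) = Σ C(8,k) p^k (1−p)^(8−k) over k:
  k=0: C(8,0)·0.08^0·0.92^8 = 0.5132189
  k=1: C(8,1)·0.08^1·0.92^7 = 0.3570218
Total = 0.8702407

0.87024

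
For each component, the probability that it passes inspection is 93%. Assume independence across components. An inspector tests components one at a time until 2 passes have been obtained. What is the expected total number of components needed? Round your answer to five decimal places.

2.15054

Y = total components until the second success; negative binomial with r=2, p=0.93.
E[Y] = r / p = 2 / 0.93 = 2.1505376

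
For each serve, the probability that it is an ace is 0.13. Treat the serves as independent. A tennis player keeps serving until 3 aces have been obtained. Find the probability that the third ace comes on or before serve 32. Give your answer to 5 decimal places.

Finishing within 32 serves ⇔ at least 3 successes in the first 32. With X ~ Binomial(32, 0.13), P(Y ≤ 32) = 1 − P(X ≤ 2).
  k=0: C(32,0)·0.13^0·0.87^32 = 0.0116042
  k=1: C(32,1)·0.13^1·0.87^31 = 0.0554869
  k=2: C(32,2)·0.13^2·0.87^30 = 0.1285127
1 − 0.1956038 = 0.8043962

0.80440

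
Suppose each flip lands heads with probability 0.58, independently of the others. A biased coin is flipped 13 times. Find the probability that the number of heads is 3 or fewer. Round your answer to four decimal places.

0.0117

X ~ Binomial(13, 0.58); P(X ≤ 3) = Σ C(13,k) p^k (1−p)^(13−k) over k:
  k=0: C(13,0)·0.58^0·0.42^13 = 0.000013
  k=1: C(13,1)·0.58^1·0.42^12 = 0.000227
  k=2: C(13,2)·0.58^2·0.42^11 = 0.001882
  k=3: C(13,3)·0.58^3·0.42^10 = 0.009531
Total = 0.011653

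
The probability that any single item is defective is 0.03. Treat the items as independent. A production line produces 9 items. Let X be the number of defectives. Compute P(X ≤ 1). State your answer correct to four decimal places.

0.9718

X ~ Binomial(9, 0.03); P(X ≤ 1) = Σ C(9,k) p^k (1−p)^(9−k) over k:
  k=0: C(9,0)·0.03^0·0.97^9 = 0.760231
  k=1: C(9,1)·0.03^1·0.97^8 = 0.211611
Total = 0.971842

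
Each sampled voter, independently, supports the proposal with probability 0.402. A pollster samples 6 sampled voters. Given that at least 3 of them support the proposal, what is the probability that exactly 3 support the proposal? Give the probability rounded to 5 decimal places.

0.60425

X ~ Binomial(6, 0.402). Want P(X=3 | X≥3) = P(X=3) / P(X≥3).
P(X=3) = C(6,3)·0.402^3·0.598^3 = 0.2778508
P(X≥3) = 1 − 0.0457306 − 0.1844519 − 0.3099903 = 0.4598271
Ratio = 0.2778508 / 0.4598271 = 0.6042506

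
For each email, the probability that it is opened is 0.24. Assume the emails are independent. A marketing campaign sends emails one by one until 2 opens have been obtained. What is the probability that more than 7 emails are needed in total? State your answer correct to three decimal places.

Needing more than 7 emails ⇔ fewer than 2 successes in the first 7. With X ~ Binomial(7, 0.24), P(Y > 7) = P(X ≤ 1).
  k=0: C(7,0)·0.24^0·0.76^7 = 0.14645
  k=1: C(7,1)·0.24^1·0.76^6 = 0.32374
P(X ≤ 1) = 0.47019

0.470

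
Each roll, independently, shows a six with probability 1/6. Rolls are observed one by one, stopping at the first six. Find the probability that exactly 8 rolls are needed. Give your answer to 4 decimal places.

Geometric (trials to first success), p = 0.166667.
P(Y = 8) = (1−p)^7 · p = 0.27908 · 0.166667 = 0.046514

0.0465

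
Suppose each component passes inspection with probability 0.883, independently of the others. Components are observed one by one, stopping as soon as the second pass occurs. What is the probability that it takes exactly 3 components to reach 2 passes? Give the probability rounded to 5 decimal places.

Y = trial on which the second success occurs; negative binomial, r=2, p=0.883.
P(Y=3) = C(2,1) · p^2 · (1−p)^1
= 2 · 0.77969 · 0.117 = 0.1824472

0.18245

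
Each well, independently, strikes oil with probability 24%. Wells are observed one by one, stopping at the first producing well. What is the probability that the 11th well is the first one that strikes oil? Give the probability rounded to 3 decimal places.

Geometric (trials to first success), p = 0.24.
P(Y = 11) = (1−p)^10 · p = 0.064289 · 0.24 = 0.01543

0.015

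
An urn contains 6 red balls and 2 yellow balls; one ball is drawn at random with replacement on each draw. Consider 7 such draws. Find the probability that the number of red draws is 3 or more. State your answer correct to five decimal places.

0.98712

X ~ Binomial(7, 0.75); P(X ≥ 3) = Σ C(7,k) p^k (1−p)^(7−k) over k:
  k=3: C(7,3)·0.75^3·0.25^4 = 0.0576782
  k=4: C(7,4)·0.75^4·0.25^3 = 0.1730347
  k=5: C(7,5)·0.75^5·0.25^2 = 0.3114624
  k=6: C(7,6)·0.75^6·0.25^1 = 0.3114624
  k=7: C(7,7)·0.75^7·0.25^0 = 0.1334839
Total = 0.9871216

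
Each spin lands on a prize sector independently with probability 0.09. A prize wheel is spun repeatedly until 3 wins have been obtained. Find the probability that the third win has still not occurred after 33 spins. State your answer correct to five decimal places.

0.41957

Needing more than 33 spins ⇔ fewer than 3 successes in the first 33. With X ~ Binomial(33, 0.09), P(Y > 33) = P(X ≤ 2).
  k=0: C(33,0)·0.09^0·0.91^33 = 0.0445006
  k=1: C(33,1)·0.09^1·0.91^32 = 0.1452382
  k=2: C(33,2)·0.09^2·0.91^31 = 0.2298276
P(X ≤ 2) = 0.4195664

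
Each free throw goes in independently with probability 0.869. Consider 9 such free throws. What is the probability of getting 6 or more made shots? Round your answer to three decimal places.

0.979

X ~ Binomial(9, 0.869); P(X ≥ 6) = Σ C(9,k) p^k (1−p)^(9−k) over k:
  k=6: C(9,6)·0.869^6·0.131^3 = 0.08132
  k=7: C(9,7)·0.869^7·0.131^2 = 0.23120
  k=8: C(9,8)·0.869^8·0.131^1 = 0.38342
  k=9: C(9,9)·0.869^9·0.131^0 = 0.28260
Total = 0.97854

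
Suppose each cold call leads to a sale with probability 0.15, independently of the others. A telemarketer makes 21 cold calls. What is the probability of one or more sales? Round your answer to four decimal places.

0.9671

P(at least one) = 1 − P(none) = 1 − (1 − 0.15)^21
= 1 − 0.032946 = 0.967054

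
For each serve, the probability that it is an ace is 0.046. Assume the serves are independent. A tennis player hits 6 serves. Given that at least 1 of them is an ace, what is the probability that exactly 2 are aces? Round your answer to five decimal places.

X ~ Binomial(6, 0.046). Want P(X=2 | X≥1) = P(X=2) / P(X≥1).
P(X=2) = C(6,2)·0.046^2·0.954^4 = 0.0262906
P(X≥1) = 1 − 0.7538592 = 0.2461408
Ratio = 0.0262906 / 0.2461408 = 0.1068112

0.10681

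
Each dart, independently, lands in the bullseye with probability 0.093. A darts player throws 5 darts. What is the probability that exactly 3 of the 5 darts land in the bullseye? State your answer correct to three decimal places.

0.007

X ~ Binomial(n=5, p=0.093).
P(X=3) = C(5,3) · p^3 · (1−p)^2
= 10 · 0.00080436 · 0.82265 = 0.00662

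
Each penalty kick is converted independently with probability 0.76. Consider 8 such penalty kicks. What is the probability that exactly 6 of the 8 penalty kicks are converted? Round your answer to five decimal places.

0.31079

X ~ Binomial(n=8, p=0.76).
P(X=6) = C(8,6) · p^6 · (1−p)^2
= 28 · 0.1927 · 0.0576 = 0.3107864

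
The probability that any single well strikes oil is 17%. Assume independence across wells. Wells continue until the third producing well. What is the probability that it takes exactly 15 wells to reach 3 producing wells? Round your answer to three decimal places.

0.048

Y = trial on which the third success occurs; negative binomial, r=3, p=0.17.
P(Y=15) = C(14,2) · p^3 · (1−p)^12
= 91 · 0.004913 · 0.10689 = 0.04779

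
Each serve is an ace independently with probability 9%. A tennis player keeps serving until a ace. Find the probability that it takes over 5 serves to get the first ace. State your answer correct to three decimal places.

Y = number of serves to the first success; geometric, p = 0.09.
P(Y > 5) = P(first 5 all fail) = (1−p)^5 = 0.62403

0.624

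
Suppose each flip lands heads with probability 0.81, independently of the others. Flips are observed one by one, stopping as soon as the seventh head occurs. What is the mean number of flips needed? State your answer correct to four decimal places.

8.6420

Y = total flips until the seventh success; negative binomial with r=7, p=0.81.
E[Y] = r / p = 7 / 0.81 = 8.641975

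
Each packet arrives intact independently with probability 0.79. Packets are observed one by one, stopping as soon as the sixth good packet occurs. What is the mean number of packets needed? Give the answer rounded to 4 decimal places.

Y = total packets until the sixth success; negative binomial with r=6, p=0.79.
E[Y] = r / p = 6 / 0.79 = 7.594937

7.5949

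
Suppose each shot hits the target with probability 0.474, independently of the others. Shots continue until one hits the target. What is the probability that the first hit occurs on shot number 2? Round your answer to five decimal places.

0.24932

Geometric (trials to first success), p = 0.474.
P(Y = 2) = (1−p)^1 · p = 0.526 · 0.474 = 0.2493240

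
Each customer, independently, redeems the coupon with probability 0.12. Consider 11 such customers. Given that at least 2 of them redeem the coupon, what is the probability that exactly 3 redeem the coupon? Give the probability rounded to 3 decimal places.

0.265

X ~ Binomial(11, 0.12). Want P(X=3 | X≥2) = P(X=3) / P(X≥2).
P(X=3) = C(11,3)·0.12^3·0.88^8 = 0.10254
P(X≥2) = 1 − 0.24508 − 0.36762 = 0.38730
Ratio = 0.10254 / 0.38730 = 0.26475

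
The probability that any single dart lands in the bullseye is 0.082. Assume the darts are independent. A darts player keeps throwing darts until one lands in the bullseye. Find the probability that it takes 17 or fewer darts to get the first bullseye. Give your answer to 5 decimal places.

Y = number of darts to the first success; geometric, p = 0.082.
P(Y ≤ 17) = 1 − (1−p)^17 = 1 − 0.2335208 = 0.7664792

0.76648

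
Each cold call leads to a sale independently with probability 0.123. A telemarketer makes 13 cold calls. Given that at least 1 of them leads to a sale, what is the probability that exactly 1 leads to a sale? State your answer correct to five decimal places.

X ~ Binomial(13, 0.123). Want P(X=1 | X≥1) = P(X=1) / P(X≥1).
P(X=1) = C(13,1)·0.123^1·0.877^12 = 0.3310119
P(X≥1) = 1 − 0.1815494 = 0.8184506
Ratio = 0.3310119 / 0.8184506 = 0.4044372

0.40444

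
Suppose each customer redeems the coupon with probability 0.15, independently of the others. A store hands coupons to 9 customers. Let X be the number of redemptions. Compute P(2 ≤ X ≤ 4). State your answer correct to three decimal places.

X ~ Binomial(9, 0.15); P(2 ≤ X ≤ 4) = Σ C(9,k) p^k (1−p)^(9−k) over k:
  k=2: C(9,2)·0.15^2·0.85^7 = 0.25967
  k=3: C(9,3)·0.15^3·0.85^6 = 0.10692
  k=4: C(9,4)·0.15^4·0.85^5 = 0.02830
Total = 0.39489

0.395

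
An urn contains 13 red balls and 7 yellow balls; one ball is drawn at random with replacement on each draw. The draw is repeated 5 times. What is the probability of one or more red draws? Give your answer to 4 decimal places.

P(at least one) = 1 − P(none) = 1 − (1 − 0.65)^5
= 1 − 0.005252 = 0.994748

0.9947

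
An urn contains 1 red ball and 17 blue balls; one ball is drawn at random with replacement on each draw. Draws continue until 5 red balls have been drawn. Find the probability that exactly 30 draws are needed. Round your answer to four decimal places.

0.0030

Y = trial on which the fifth success occurs; negative binomial, r=5, p=0.055556.
P(Y=30) = C(29,4) · p^5 · (1−p)^25
= 23751 · 5.2922e-07 · 0.23956 = 0.003011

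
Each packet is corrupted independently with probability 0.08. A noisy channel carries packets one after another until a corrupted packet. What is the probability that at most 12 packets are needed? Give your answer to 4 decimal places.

0.6323

Y = number of packets to the first success; geometric, p = 0.08.
P(Y ≤ 12) = 1 − (1−p)^12 = 1 − 0.367666 = 0.632334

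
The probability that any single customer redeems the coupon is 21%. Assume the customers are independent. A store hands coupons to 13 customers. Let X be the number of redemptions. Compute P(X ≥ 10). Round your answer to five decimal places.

0.00003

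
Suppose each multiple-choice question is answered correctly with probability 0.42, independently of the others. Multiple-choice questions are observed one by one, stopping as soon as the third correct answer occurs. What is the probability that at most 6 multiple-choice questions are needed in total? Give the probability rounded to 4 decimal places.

0.4971

Finishing within 6 multiple-choice questions ⇔ at least 3 successes in the first 6. With X ~ Binomial(6, 0.42), P(Y ≤ 6) = 1 − P(X ≤ 2).
  k=0: C(6,0)·0.42^0·0.58^6 = 0.038069
  k=1: C(6,1)·0.42^1·0.58^5 = 0.165402
  k=2: C(6,2)·0.42^2·0.58^4 = 0.299434
1 − 0.502905 = 0.497095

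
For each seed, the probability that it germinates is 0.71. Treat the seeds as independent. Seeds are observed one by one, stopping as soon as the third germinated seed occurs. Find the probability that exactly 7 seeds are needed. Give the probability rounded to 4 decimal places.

Y = trial on which the third success occurs; negative binomial, r=3, p=0.71.
P(Y=7) = C(6,2) · p^3 · (1−p)^4
= 15 · 0.35791 · 0.0070728 = 0.037972

0.0380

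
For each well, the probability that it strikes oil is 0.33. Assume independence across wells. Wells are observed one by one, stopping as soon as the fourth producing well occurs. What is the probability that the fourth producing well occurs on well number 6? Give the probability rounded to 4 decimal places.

Y = trial on which the fourth success occurs; negative binomial, r=4, p=0.33.
P(Y=6) = C(5,3) · p^4 · (1−p)^2
= 10 · 0.011859 · 0.4489 = 0.053236

0.0532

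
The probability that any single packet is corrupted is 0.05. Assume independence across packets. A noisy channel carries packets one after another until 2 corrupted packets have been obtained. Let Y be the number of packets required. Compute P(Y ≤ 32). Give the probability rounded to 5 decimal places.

Finishing within 32 packets ⇔ at least 2 successes in the first 32. With X ~ Binomial(32, 0.05), P(Y ≤ 32) = 1 − P(X ≤ 1).
  k=0: C(32,0)·0.05^0·0.95^32 = 0.1937115
  k=1: C(32,1)·0.05^1·0.95^31 = 0.3262509
1 − 0.5199624 = 0.4800376

0.48004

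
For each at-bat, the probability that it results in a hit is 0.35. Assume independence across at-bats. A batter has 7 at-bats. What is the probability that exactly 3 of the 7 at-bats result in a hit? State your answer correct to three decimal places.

0.268

X ~ Binomial(n=7, p=0.35).
P(X=3) = C(7,3) · p^3 · (1−p)^4
= 35 · 0.042875 · 0.17851 = 0.26787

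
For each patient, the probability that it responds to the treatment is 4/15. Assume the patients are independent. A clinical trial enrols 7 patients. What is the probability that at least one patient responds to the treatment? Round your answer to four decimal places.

0.8859

P(at least one) = 1 − P(none) = 1 − (1 − 0.266667)^7
= 1 − 0.114054 = 0.885946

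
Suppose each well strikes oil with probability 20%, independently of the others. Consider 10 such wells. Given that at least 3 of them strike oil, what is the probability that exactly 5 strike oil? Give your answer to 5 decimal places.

X ~ Binomial(10, 0.20). Want P(X=5 | X≥3) = P(X=5) / P(X≥3).
P(X=5) = C(10,5)·0.20^5·0.80^5 = 0.0264241
P(X≥3) = 1 − 0.1073742 − 0.2684355 − 0.3019899 = 0.3222005
Ratio = 0.0264241 / 0.3222005 = 0.0820114

0.08201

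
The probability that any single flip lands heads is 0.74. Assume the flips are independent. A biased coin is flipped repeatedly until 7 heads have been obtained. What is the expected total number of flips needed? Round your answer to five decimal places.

Y = total flips until the seventh success; negative binomial with r=7, p=0.74.
E[Y] = r / p = 7 / 0.74 = 9.4594595

9.45946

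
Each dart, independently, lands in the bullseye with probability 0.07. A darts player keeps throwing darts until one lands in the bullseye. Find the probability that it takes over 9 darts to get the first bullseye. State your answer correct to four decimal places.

0.5204

Y = number of darts to the first success; geometric, p = 0.07.
P(Y > 9) = P(first 9 all fail) = (1−p)^9 = 0.520411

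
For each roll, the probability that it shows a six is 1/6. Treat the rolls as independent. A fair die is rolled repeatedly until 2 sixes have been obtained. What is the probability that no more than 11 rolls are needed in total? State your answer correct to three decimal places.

0.569

Finishing within 11 rolls ⇔ at least 2 successes in the first 11. With X ~ Binomial(11, 0.166667), P(Y ≤ 11) = 1 − P(X ≤ 1).
  k=0: C(11,0)·0.166667^0·0.833333^11 = 0.13459
  k=1: C(11,1)·0.166667^1·0.833333^10 = 0.29609
1 − 0.43068 = 0.56932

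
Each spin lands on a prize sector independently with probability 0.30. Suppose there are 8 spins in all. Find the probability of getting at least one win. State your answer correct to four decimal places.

0.9424

P(at least one) = 1 − P(none) = 1 − (1 − 0.30)^8
= 1 − 0.057648 = 0.942352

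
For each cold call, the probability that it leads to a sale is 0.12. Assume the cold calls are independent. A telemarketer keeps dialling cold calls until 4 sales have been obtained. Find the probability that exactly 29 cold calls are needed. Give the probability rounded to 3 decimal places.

Y = trial on which the fourth success occurs; negative binomial, r=4, p=0.12.
P(Y=29) = C(28,3) · p^4 · (1−p)^25
= 3276 · 0.00020736 · 0.040932 = 0.02781

0.028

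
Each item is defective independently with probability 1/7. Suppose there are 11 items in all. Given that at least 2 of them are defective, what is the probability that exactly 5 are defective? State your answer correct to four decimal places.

X ~ Binomial(11, 0.142857). Want P(X=5 | X≥2) = P(X=5) / P(X≥2).
P(X=5) = C(11,5)·0.142857^5·0.857143^6 = 0.010901
P(X≥2) = 1 − 0.183479 − 0.336377 = 0.480144
Ratio = 0.010901 / 0.480144 = 0.022704

0.0227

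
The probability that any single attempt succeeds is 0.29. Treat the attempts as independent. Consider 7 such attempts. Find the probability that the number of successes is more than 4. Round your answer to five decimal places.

X ~ Binomial(7, 0.29); P(X ≥ 5) = Σ C(7,k) p^k (1−p)^(7−k) over k:
  k=5: C(7,5)·0.29^5·0.71^2 = 0.0217133
  k=6: C(7,6)·0.29^6·0.71^1 = 0.0029563
  k=7: C(7,7)·0.29^7·0.71^0 = 0.0001725
Total = 0.0248421

0.02484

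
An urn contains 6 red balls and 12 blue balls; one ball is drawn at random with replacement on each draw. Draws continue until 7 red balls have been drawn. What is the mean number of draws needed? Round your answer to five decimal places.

21.00000

Y = total draws until the seventh success; negative binomial with r=7, p=0.333333.
E[Y] = r / p = 7 / 0.333333 = 21.0000000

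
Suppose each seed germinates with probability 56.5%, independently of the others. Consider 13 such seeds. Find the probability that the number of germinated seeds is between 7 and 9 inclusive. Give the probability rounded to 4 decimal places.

0.5721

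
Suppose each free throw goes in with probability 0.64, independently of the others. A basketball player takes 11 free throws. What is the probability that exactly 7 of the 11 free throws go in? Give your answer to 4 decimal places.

0.2438

X ~ Binomial(n=11, p=0.64).
P(X=7) = C(11,7) · p^7 · (1−p)^4
= 330 · 0.04398 · 0.016796 = 0.243772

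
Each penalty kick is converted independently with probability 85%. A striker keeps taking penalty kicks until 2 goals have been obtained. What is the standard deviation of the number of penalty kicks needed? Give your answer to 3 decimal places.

0.644

Y = total penalty kicks until the second success; negative binomial with r=2, p=0.85.
SD(Y) = √[r(1−p)/p²] = √(0.41522) = 0.64438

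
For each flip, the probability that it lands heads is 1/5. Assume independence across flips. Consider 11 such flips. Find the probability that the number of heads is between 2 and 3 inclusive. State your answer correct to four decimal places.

X ~ Binomial(11, 0.20); P(2 ≤ X ≤ 3) = Σ C(11,k) p^k (1−p)^(11−k) over k:
  k=2: C(11,2)·0.20^2·0.80^9 = 0.295279
  k=3: C(11,3)·0.20^3·0.80^8 = 0.221459
Total = 0.516738

0.5167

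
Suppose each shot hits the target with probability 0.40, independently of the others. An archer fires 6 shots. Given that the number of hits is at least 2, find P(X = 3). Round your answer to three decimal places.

0.361

X ~ Binomial(6, 0.40). Want P(X=3 | X≥2) = P(X=3) / P(X≥2).
P(X=3) = C(6,3)·0.40^3·0.60^3 = 0.27648
P(X≥2) = 1 − 0.04666 − 0.18662 = 0.76672
Ratio = 0.27648 / 0.76672 = 0.36060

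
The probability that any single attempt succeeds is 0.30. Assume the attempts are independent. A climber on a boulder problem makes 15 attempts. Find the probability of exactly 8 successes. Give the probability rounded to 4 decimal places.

0.0348

X ~ Binomial(n=15, p=0.30).
P(X=8) = C(15,8) · p^8 · (1−p)^7
= 6435 · 6.561e-05 · 0.082354 = 0.034770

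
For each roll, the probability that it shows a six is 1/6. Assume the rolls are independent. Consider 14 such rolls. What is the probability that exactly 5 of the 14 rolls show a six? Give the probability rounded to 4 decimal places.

0.0499

X ~ Binomial(n=14, p=0.166667).
P(X=5) = C(14,5) · p^5 · (1−p)^9
= 2002 · 0.0001286 · 0.19381 = 0.049897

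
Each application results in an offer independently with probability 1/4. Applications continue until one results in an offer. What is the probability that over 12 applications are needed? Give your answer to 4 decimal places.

0.0317

Y = number of applications to the first success; geometric, p = 0.25.
P(Y > 12) = P(first 12 all fail) = (1−p)^12 = 0.031676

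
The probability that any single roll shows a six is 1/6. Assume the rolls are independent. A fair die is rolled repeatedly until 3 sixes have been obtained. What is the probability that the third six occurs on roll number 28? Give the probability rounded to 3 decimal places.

Y = trial on which the third success occurs; negative binomial, r=3, p=0.166667.
P(Y=28) = C(27,2) · p^3 · (1−p)^25
= 351 · 0.0046296 · 0.010483 = 0.01703

0.017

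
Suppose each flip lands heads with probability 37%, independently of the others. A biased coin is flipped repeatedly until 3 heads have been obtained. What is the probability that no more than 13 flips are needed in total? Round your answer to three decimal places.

0.912

Finishing within 13 flips ⇔ at least 3 successes in the first 13. With X ~ Binomial(13, 0.37), P(Y ≤ 13) = 1 − P(X ≤ 2).
  k=0: C(13,0)·0.37^0·0.63^13 = 0.00246
  k=1: C(13,1)·0.37^1·0.63^12 = 0.01880
  k=2: C(13,2)·0.37^2·0.63^11 = 0.06626
1 − 0.08752 = 0.91248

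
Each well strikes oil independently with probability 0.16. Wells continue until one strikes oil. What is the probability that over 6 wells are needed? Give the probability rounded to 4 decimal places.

Y = number of wells to the first success; geometric, p = 0.16.
P(Y > 6) = P(first 6 all fail) = (1−p)^6 = 0.351298

0.3513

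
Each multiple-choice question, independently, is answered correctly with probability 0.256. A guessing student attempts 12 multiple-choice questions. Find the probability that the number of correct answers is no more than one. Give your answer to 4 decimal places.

0.1475

X ~ Binomial(12, 0.256); P(X ≤ 1) = Σ C(12,k) p^k (1−p)^(12−k) over k:
  k=0: C(12,0)·0.256^0·0.744^12 = 0.028766
  k=1: C(12,1)·0.256^1·0.744^11 = 0.118775
Total = 0.147540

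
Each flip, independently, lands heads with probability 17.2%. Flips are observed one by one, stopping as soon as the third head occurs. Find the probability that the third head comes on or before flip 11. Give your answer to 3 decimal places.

0.290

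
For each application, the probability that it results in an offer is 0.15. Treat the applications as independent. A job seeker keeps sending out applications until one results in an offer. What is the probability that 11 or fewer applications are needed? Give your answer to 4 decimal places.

Y = number of applications to the first success; geometric, p = 0.15.
P(Y ≤ 11) = 1 − (1−p)^11 = 1 − 0.167343 = 0.832657

0.8327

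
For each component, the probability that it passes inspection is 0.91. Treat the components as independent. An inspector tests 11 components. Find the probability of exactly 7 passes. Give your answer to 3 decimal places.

0.011

X ~ Binomial(n=11, p=0.91).
P(X=7) = C(11,7) · p^7 · (1−p)^4
= 330 · 0.51676 · 6.561e-05 = 0.01119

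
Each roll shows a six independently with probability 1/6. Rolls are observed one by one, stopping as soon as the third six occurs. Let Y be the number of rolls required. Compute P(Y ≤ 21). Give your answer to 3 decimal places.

0.704

Finishing within 21 rolls ⇔ at least 3 successes in the first 21. With X ~ Binomial(21, 0.166667), P(Y ≤ 21) = 1 − P(X ≤ 2).
  k=0: C(21,0)·0.166667^0·0.833333^21 = 0.02174
  k=1: C(21,1)·0.166667^1·0.833333^20 = 0.09129
  k=2: C(21,2)·0.166667^2·0.833333^19 = 0.18259
1 − 0.29562 = 0.70438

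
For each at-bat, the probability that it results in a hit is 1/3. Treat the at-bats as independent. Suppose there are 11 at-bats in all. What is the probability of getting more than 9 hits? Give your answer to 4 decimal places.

0.0001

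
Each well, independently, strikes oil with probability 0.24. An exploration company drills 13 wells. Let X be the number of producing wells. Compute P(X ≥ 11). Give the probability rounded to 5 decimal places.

0.00001

X ~ Binomial(13, 0.24); P(X ≥ 11) = Σ C(13,k) p^k (1−p)^(13−k) over k:
  k=11: C(13,11)·0.24^11·0.76^2 = 0.0000069
  k=12: C(13,12)·0.24^12·0.76^1 = 0.0000004
  k=13: C(13,13)·0.24^13·0.76^0 = 0.0000000
Total = 0.0000072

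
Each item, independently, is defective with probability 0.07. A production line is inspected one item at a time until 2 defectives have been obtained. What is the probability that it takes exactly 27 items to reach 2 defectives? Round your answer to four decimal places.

Y = trial on which the second success occurs; negative binomial, r=2, p=0.07.
P(Y=27) = C(26,1) · p^2 · (1−p)^25
= 26 · 0.0049 · 0.16296 = 0.020761

0.0208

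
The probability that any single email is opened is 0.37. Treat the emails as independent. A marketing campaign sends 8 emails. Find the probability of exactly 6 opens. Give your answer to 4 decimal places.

X ~ Binomial(n=8, p=0.37).
P(X=6) = C(8,6) · p^6 · (1−p)^2
= 28 · 0.0025657 · 0.3969 = 0.028513

0.0285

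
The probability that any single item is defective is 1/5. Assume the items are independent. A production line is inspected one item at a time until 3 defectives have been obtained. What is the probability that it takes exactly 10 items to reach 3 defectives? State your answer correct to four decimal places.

Y = trial on which the third success occurs; negative binomial, r=3, p=0.20.
P(Y=10) = C(9,2) · p^3 · (1−p)^7
= 36 · 0.008 · 0.20972 = 0.060398

0.0604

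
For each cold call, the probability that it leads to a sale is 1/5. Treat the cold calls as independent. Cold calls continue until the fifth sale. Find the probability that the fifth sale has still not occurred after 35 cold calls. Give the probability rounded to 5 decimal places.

0.14349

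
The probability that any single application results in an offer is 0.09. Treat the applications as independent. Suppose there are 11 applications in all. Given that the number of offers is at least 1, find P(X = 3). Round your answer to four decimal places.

0.0876

X ~ Binomial(11, 0.09). Want P(X=3 | X≥1) = P(X=3) / P(X≥1).
P(X=3) = C(11,3)·0.09^3·0.91^8 = 0.056564
P(X≥1) = 1 − 0.354369 = 0.645631
Ratio = 0.056564 / 0.645631 = 0.087611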